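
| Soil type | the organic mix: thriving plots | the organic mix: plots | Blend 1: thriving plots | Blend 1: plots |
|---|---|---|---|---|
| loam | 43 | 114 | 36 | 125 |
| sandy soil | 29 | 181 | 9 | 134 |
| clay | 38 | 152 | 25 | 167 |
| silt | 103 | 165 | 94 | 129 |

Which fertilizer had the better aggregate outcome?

Loam: the organic mix 43/114 = 37.7%, Blend 1 36/125 = 28.8% → the organic mix
Sandy soil: the organic mix 29/181 = 16.0%, Blend 1 9/134 = 6.7% → the organic mix
Clay: the organic mix 38/152 = 25.0%, Blend 1 25/167 = 15.0% → the organic mix
Silt: the organic mix 103/165 = 62.4%, Blend 1 94/129 = 72.9% → Blend 1
Overall: the organic mix 213/612 = 34.8%, Blend 1 164/555 = 29.5% → the organic mix
(Neither sweeps every soil group, but the organic mix has the higher pooled rate.)

the organic mix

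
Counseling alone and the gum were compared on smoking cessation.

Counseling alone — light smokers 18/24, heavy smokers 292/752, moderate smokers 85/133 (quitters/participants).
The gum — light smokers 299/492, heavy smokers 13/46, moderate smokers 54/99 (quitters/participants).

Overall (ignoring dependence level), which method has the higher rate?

Light smokers: counseling alone 18/24 = 75.0%, the gum 299/492 = 60.8% → counseling alone
Heavy smokers: counseling alone 292/752 = 38.8%, the gum 13/46 = 28.3% → counseling alone
Moderate smokers: counseling alone 85/133 = 63.9%, the gum 54/99 = 54.5% → counseling alone
Overall: counseling alone 395/909 = 43.5%, the gum 366/637 = 57.5% → the gum
(Counseling alone wins every dependence group but the gum wins overall — counseling alone's participants skew toward the low-rate heavy smokers group.)

the gum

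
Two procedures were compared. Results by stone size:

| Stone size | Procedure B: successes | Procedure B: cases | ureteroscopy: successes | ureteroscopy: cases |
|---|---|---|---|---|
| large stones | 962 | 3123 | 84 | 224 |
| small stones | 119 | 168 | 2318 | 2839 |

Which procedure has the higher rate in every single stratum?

ureteroscopy

Large stones: Procedure B 962/3123 = 30.8%, ureteroscopy 84/224 = 37.5% → ureteroscopy
Small stones: Procedure B 119/168 = 70.8%, ureteroscopy 2318/2839 = 81.6% → ureteroscopy
Ureteroscopy has the higher rate in both groups.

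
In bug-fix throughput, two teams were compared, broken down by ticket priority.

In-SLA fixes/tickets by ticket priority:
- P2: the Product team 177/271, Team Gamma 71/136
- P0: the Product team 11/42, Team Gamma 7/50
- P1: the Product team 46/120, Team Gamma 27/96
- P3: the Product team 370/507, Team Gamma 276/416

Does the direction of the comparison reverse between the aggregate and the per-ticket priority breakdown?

No

P2: the Product team 177/271 = 65.3%, Team Gamma 71/136 = 52.2% → the Product team
P0: the Product team 11/42 = 26.2%, Team Gamma 7/50 = 14.0% → the Product team
P1: the Product team 46/120 = 38.3%, Team Gamma 27/96 = 28.1% → the Product team
P3: the Product team 370/507 = 73.0%, Team Gamma 276/416 = 66.3% → the Product team
Overall: the Product team 604/940 = 64.3%, Team Gamma 381/698 = 54.6% → the Product team
The Product team wins overall and in every ticket group — no reversal.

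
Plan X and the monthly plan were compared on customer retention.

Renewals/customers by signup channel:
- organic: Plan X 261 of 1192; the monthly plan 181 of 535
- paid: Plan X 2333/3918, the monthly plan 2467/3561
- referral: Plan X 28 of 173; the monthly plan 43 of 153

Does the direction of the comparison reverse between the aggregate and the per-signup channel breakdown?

Organic: Plan X 261/1192 = 21.9%, the monthly plan 181/535 = 33.8% → the monthly plan
Paid: Plan X 2333/3918 = 59.5%, the monthly plan 2467/3561 = 69.3% → the monthly plan
Referral: Plan X 28/173 = 16.2%, the monthly plan 43/153 = 28.1% → the monthly plan
Overall: Plan X 2622/5283 = 49.6%, the monthly plan 2691/4249 = 63.3% → the monthly plan
The monthly plan wins overall and in every signup group — no reversal.

No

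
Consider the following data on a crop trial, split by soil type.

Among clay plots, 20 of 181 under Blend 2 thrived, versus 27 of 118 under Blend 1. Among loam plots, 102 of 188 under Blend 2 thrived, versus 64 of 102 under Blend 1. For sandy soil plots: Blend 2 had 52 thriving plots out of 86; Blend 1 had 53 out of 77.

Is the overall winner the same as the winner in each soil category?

Clay: Blend 2 20/181 = 11.0%, Blend 1 27/118 = 22.9% → Blend 1
Loam: Blend 2 102/188 = 54.3%, Blend 1 64/102 = 62.7% → Blend 1
Sandy soil: Blend 2 52/86 = 60.5%, Blend 1 53/77 = 68.8% → Blend 1
Overall: Blend 2 174/455 = 38.2%, Blend 1 144/297 = 48.5% → Blend 1
Blend 1 wins overall and in every soil group — no reversal.

Yes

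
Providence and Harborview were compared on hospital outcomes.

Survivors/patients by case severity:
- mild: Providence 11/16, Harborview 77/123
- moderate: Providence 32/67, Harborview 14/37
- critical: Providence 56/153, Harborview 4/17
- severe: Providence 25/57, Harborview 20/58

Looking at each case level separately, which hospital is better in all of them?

Mild: Providence 11/16 = 68.8%, Harborview 77/123 = 62.6% → Providence
Moderate: Providence 32/67 = 47.8%, Harborview 14/37 = 37.8% → Providence
Critical: Providence 56/153 = 36.6%, Harborview 4/17 = 23.5% → Providence
Severe: Providence 25/57 = 43.9%, Harborview 20/58 = 34.5% → Providence
Providence has the higher rate in all 4 groups.

Providence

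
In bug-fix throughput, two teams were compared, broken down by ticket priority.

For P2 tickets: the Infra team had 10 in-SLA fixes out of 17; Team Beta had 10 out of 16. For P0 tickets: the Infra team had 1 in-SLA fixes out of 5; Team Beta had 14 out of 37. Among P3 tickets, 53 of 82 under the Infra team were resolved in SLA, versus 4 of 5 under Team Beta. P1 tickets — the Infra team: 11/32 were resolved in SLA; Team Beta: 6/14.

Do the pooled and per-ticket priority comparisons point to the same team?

No

P2: the Infra team 10/17 = 58.8%, Team Beta 10/16 = 62.5% → Team Beta
P0: the Infra team 1/5 = 20.0%, Team Beta 14/37 = 37.8% → Team Beta
P3: the Infra team 53/82 = 64.6%, Team Beta 4/5 = 80.0% → Team Beta
P1: the Infra team 11/32 = 34.4%, Team Beta 6/14 = 42.9% → Team Beta
Overall: the Infra team 75/136 = 55.1%, Team Beta 34/72 = 47.2% → the Infra team
Team Beta wins each ticket group but the Infra team wins overall — the comparison reverses. Team Beta's tickets skew toward P0, which has a lower base rate.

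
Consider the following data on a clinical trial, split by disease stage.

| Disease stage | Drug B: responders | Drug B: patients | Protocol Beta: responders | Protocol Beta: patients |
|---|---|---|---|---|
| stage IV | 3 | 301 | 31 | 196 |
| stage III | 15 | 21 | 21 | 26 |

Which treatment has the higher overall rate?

Protocol Beta

Stage IV: Drug B 3/301 = 1.0%, Protocol Beta 31/196 = 15.8% → Protocol Beta
Stage III: Drug B 15/21 = 71.4%, Protocol Beta 21/26 = 80.8% → Protocol Beta
Overall: Drug B 18/322 = 5.6%, Protocol Beta 52/222 = 23.4% → Protocol Beta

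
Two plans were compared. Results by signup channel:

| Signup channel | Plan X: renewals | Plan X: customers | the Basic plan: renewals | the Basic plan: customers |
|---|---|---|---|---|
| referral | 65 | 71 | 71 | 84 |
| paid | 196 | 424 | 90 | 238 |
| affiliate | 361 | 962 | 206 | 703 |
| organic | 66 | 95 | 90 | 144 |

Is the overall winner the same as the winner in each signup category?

Referral: Plan X 65/71 = 91.5%, the Basic plan 71/84 = 84.5% → Plan X
Paid: Plan X 196/424 = 46.2%, the Basic plan 90/238 = 37.8% → Plan X
Affiliate: Plan X 361/962 = 37.5%, the Basic plan 206/703 = 29.3% → Plan X
Organic: Plan X 66/95 = 69.5%, the Basic plan 90/144 = 62.5% → Plan X
Overall: Plan X 688/1552 = 44.3%, the Basic plan 457/1169 = 39.1% → Plan X
Plan X wins overall and in every signup group — no reversal.

Yes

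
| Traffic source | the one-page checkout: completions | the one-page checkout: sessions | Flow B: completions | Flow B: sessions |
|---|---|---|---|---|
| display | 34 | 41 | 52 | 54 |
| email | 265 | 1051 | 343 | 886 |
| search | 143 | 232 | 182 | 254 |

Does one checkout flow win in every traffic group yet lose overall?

No

Display: the one-page checkout 34/41 = 82.9%, Flow B 52/54 = 96.3% → Flow B
Email: the one-page checkout 265/1051 = 25.2%, Flow B 343/886 = 38.7% → Flow B
Search: the one-page checkout 143/232 = 61.6%, Flow B 182/254 = 71.7% → Flow B
Overall: the one-page checkout 442/1324 = 33.4%, Flow B 577/1194 = 48.3% → Flow B
Flow B wins overall and in every traffic group — no reversal.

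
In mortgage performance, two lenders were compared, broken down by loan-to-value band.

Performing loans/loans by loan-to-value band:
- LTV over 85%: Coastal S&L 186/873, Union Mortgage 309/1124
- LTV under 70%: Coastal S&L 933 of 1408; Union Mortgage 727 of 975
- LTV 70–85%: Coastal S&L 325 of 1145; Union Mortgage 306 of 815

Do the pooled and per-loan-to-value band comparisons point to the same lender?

Yes

LTV over 85%: Coastal S&L 186/873 = 21.3%, Union Mortgage 309/1124 = 27.5% → Union Mortgage
LTV under 70%: Coastal S&L 933/1408 = 66.3%, Union Mortgage 727/975 = 74.6% → Union Mortgage
LTV 70–85%: Coastal S&L 325/1145 = 28.4%, Union Mortgage 306/815 = 37.5% → Union Mortgage
Overall: Coastal S&L 1444/3426 = 42.1%, Union Mortgage 1342/2914 = 46.1% → Union Mortgage
Union Mortgage wins overall and in every loan-to-value group — no reversal.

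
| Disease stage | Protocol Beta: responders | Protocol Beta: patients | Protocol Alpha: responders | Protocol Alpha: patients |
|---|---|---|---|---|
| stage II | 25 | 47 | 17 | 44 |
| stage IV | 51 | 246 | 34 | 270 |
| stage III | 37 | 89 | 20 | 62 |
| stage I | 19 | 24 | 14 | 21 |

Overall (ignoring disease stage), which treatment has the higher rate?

Stage II: Protocol Beta 25/47 = 53.2%, Protocol Alpha 17/44 = 38.6% → Protocol Beta
Stage IV: Protocol Beta 51/246 = 20.7%, Protocol Alpha 34/270 = 12.6% → Protocol Beta
Stage III: Protocol Beta 37/89 = 41.6%, Protocol Alpha 20/62 = 32.3% → Protocol Beta
Stage I: Protocol Beta 19/24 = 79.2%, Protocol Alpha 14/21 = 66.7% → Protocol Beta
Overall: Protocol Beta 132/406 = 32.5%, Protocol Alpha 85/397 = 21.4% → Protocol Beta

Protocol Beta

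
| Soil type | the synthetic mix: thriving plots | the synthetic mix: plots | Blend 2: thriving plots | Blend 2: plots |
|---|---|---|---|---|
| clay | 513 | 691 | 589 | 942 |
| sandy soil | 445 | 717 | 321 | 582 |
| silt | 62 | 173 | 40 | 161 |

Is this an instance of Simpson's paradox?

Clay: the synthetic mix 513/691 = 74.2%, Blend 2 589/942 = 62.5% → the synthetic mix
Sandy soil: the synthetic mix 445/717 = 62.1%, Blend 2 321/582 = 55.2% → the synthetic mix
Silt: the synthetic mix 62/173 = 35.8%, Blend 2 40/161 = 24.8% → the synthetic mix
Overall: the synthetic mix 1020/1581 = 64.5%, Blend 2 950/1685 = 56.4% → the synthetic mix
The synthetic mix wins overall and in every soil group — no reversal.

No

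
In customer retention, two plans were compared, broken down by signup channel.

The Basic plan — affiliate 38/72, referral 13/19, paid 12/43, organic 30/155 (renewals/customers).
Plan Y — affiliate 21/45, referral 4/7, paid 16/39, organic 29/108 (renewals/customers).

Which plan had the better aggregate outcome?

Affiliate: the Basic plan 38/72 = 52.8%, Plan Y 21/45 = 46.7% → the Basic plan
Referral: the Basic plan 13/19 = 68.4%, Plan Y 4/7 = 57.1% → the Basic plan
Paid: the Basic plan 12/43 = 27.9%, Plan Y 16/39 = 41.0% → Plan Y
Organic: the Basic plan 30/155 = 19.4%, Plan Y 29/108 = 26.9% → Plan Y
Overall: the Basic plan 93/289 = 32.2%, Plan Y 70/199 = 35.2% → Plan Y
(Neither sweeps every signup group, but Plan Y has the higher pooled rate.)

Plan Y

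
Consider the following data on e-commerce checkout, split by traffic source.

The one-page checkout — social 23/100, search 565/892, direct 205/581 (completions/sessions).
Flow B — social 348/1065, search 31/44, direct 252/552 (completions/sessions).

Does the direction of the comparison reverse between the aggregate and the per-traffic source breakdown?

Yes

Social: the one-page checkout 23/100 = 23.0%, Flow B 348/1065 = 32.7% → Flow B
Search: the one-page checkout 565/892 = 63.3%, Flow B 31/44 = 70.5% → Flow B
Direct: the one-page checkout 205/581 = 35.3%, Flow B 252/552 = 45.7% → Flow B
Overall: the one-page checkout 793/1573 = 50.4%, Flow B 631/1661 = 38.0% → the one-page checkout
Flow B wins each traffic group but the one-page checkout wins overall — the comparison reverses. Flow B's sessions skew toward social, which has a lower base rate.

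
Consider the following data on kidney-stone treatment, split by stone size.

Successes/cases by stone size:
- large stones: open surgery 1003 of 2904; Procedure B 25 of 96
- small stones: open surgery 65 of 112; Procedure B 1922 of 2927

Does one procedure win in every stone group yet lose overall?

No

Large stones: open surgery 1003/2904 = 34.5%, Procedure B 25/96 = 26.0% → open surgery
Small stones: open surgery 65/112 = 58.0%, Procedure B 1922/2927 = 65.7% → Procedure B
Overall: open surgery 1068/3016 = 35.4%, Procedure B 1947/3023 = 64.4% → Procedure B
Neither sweeps: open surgery wins 1 of 2 groups, Procedure B wins 1. Procedure B wins overall but not every group — no Simpson reversal.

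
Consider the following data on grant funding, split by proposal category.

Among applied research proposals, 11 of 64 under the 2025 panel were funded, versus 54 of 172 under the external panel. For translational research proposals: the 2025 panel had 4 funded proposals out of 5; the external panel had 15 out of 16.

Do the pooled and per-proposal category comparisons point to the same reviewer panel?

Yes

Applied research: the 2025 panel 11/64 = 17.2%, the external panel 54/172 = 31.4% → the external panel
Translational research: the 2025 panel 4/5 = 80.0%, the external panel 15/16 = 93.8% → the external panel
Overall: the 2025 panel 15/69 = 21.7%, the external panel 69/188 = 36.7% → the external panel
The external panel wins overall and in every proposal group — no reversal.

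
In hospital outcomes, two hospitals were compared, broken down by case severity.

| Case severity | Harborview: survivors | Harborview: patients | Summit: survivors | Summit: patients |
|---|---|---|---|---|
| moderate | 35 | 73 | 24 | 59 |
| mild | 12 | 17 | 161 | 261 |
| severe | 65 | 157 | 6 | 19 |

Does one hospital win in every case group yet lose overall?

Yes

Moderate: Harborview 35/73 = 47.9%, Summit 24/59 = 40.7% → Harborview
Mild: Harborview 12/17 = 70.6%, Summit 161/261 = 61.7% → Harborview
Severe: Harborview 65/157 = 41.4%, Summit 6/19 = 31.6% → Harborview
Overall: Harborview 112/247 = 45.3%, Summit 191/339 = 56.3% → Summit
Harborview wins each case group but Summit wins overall — the comparison reverses. Harborview's patients skew toward severe, which has a lower base rate.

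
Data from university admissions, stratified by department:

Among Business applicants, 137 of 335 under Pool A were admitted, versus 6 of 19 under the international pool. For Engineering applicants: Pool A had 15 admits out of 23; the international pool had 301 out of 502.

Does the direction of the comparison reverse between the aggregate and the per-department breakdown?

Business: Pool A 137/335 = 40.9%, the international pool 6/19 = 31.6% → Pool A
Engineering: Pool A 15/23 = 65.2%, the international pool 301/502 = 60.0% → Pool A
Overall: Pool A 152/358 = 42.5%, the international pool 307/521 = 58.9% → the international pool
Pool A wins each department group but the international pool wins overall — the comparison reverses. Pool A's applicants skew toward Business, which has a lower base rate.

Yes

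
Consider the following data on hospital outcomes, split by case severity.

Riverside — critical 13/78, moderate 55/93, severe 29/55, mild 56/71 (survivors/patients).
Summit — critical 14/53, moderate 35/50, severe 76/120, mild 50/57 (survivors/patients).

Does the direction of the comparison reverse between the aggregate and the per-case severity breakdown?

No

Critical: Riverside 13/78 = 16.7%, Summit 14/53 = 26.4% → Summit
Moderate: Riverside 55/93 = 59.1%, Summit 35/50 = 70.0% → Summit
Severe: Riverside 29/55 = 52.7%, Summit 76/120 = 63.3% → Summit
Mild: Riverside 56/71 = 78.9%, Summit 50/57 = 87.7% → Summit
Overall: Riverside 153/297 = 51.5%, Summit 175/280 = 62.5% → Summit
Summit wins overall and in every case group — no reversal.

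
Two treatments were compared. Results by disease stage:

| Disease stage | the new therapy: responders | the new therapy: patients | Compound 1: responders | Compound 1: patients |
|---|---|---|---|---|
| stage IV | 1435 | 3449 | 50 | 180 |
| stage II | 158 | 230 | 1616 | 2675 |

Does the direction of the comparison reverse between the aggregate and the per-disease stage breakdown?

Stage IV: the new therapy 1435/3449 = 41.6%, Compound 1 50/180 = 27.8% → the new therapy
Stage II: the new therapy 158/230 = 68.7%, Compound 1 1616/2675 = 60.4% → the new therapy
Overall: the new therapy 1593/3679 = 43.3%, Compound 1 1666/2855 = 58.4% → Compound 1
The new therapy wins each disease group but Compound 1 wins overall — the comparison reverses. The new therapy's patients skew toward stage IV, which has a lower base rate.

Yes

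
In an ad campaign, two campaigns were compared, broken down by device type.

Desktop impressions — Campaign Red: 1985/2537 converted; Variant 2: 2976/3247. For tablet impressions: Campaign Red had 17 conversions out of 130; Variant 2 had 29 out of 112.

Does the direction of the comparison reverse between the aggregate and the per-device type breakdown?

No

Desktop: Campaign Red 1985/2537 = 78.2%, Variant 2 2976/3247 = 91.7% → Variant 2
Tablet: Campaign Red 17/130 = 13.1%, Variant 2 29/112 = 25.9% → Variant 2
Overall: Campaign Red 2002/2667 = 75.1%, Variant 2 3005/3359 = 89.5% → Variant 2
Variant 2 wins overall and in every device group — no reversal.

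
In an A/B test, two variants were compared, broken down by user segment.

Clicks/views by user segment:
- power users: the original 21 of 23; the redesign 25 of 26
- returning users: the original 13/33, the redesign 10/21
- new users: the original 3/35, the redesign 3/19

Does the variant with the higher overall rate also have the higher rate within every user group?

Power users: the original 21/23 = 91.3%, the redesign 25/26 = 96.2% → the redesign
Returning users: the original 13/33 = 39.4%, the redesign 10/21 = 47.6% → the redesign
New users: the original 3/35 = 8.6%, the redesign 3/19 = 15.8% → the redesign
Overall: the original 37/91 = 40.7%, the redesign 38/66 = 57.6% → the redesign
The redesign wins overall and in every user group — no reversal.

Yes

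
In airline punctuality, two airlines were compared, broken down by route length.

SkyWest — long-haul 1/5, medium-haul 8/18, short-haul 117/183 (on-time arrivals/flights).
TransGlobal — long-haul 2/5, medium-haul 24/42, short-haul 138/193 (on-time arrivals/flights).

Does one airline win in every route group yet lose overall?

No

Long-haul: SkyWest 1/5 = 20.0%, TransGlobal 2/5 = 40.0% → TransGlobal
Medium-haul: SkyWest 8/18 = 44.4%, TransGlobal 24/42 = 57.1% → TransGlobal
Short-haul: SkyWest 117/183 = 63.9%, TransGlobal 138/193 = 71.5% → TransGlobal
Overall: SkyWest 126/206 = 61.2%, TransGlobal 164/240 = 68.3% → TransGlobal
TransGlobal wins overall and in every route group — no reversal.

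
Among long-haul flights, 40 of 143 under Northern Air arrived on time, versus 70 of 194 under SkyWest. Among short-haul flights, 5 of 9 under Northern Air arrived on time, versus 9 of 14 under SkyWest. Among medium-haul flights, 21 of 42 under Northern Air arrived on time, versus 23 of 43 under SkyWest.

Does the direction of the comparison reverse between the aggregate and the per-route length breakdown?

No

Long-haul: Northern Air 40/143 = 28.0%, SkyWest 70/194 = 36.1% → SkyWest
Short-haul: Northern Air 5/9 = 55.6%, SkyWest 9/14 = 64.3% → SkyWest
Medium-haul: Northern Air 21/42 = 50.0%, SkyWest 23/43 = 53.5% → SkyWest
Overall: Northern Air 66/194 = 34.0%, SkyWest 102/251 = 40.6% → SkyWest
SkyWest wins overall and in every route group — no reversal.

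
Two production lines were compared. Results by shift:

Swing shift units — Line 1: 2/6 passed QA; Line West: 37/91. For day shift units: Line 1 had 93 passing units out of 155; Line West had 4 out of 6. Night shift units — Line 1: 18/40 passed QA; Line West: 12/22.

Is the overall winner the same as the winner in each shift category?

No

Swing shift: Line 1 2/6 = 33.3%, Line West 37/91 = 40.7% → Line West
Day shift: Line 1 93/155 = 60.0%, Line West 4/6 = 66.7% → Line West
Night shift: Line 1 18/40 = 45.0%, Line West 12/22 = 54.5% → Line West
Overall: Line 1 113/201 = 56.2%, Line West 53/119 = 44.5% → Line 1
Line West wins each shift group but Line 1 wins overall — the comparison reverses. Line West's units skew toward swing shift, which has a lower base rate.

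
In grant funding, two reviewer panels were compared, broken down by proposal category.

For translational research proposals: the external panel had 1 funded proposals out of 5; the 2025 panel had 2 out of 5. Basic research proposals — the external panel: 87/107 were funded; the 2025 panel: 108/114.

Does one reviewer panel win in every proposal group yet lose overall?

No

Translational research: the external panel 1/5 = 20.0%, the 2025 panel 2/5 = 40.0% → the 2025 panel
Basic research: the external panel 87/107 = 81.3%, the 2025 panel 108/114 = 94.7% → the 2025 panel
Overall: the external panel 88/112 = 78.6%, the 2025 panel 110/119 = 92.4% → the 2025 panel
The 2025 panel wins overall and in every proposal group — no reversal.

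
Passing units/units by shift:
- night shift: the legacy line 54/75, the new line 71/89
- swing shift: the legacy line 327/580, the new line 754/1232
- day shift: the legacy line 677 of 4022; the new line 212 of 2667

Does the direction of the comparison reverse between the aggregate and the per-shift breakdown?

Night shift: the legacy line 54/75 = 72.0%, the new line 71/89 = 79.8% → the new line
Swing shift: the legacy line 327/580 = 56.4%, the new line 754/1232 = 61.2% → the new line
Day shift: the legacy line 677/4022 = 16.8%, the new line 212/2667 = 7.9% → the legacy line
Overall: the legacy line 1058/4677 = 22.6%, the new line 1037/3988 = 26.0% → the new line
Neither sweeps: the legacy line wins 1 of 3 groups, the new line wins 2. The new line wins overall but not every group — no Simpson reversal.

No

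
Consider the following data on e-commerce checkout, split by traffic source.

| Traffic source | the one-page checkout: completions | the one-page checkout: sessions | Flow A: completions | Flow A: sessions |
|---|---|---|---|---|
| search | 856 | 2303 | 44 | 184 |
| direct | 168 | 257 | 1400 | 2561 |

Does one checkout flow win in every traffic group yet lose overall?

Search: the one-page checkout 856/2303 = 37.2%, Flow A 44/184 = 23.9% → the one-page checkout
Direct: the one-page checkout 168/257 = 65.4%, Flow A 1400/2561 = 54.7% → the one-page checkout
Overall: the one-page checkout 1024/2560 = 40.0%, Flow A 1444/2745 = 52.6% → Flow A
The one-page checkout wins each traffic group but Flow A wins overall — the comparison reverses. The one-page checkout's sessions skew toward search, which has a lower base rate.

Yes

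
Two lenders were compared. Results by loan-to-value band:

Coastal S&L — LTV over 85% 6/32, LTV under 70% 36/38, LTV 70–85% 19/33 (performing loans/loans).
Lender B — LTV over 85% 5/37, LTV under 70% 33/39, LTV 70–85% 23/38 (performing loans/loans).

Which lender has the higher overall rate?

Coastal S&L

LTV over 85%: Coastal S&L 6/32 = 18.8%, Lender B 5/37 = 13.5% → Coastal S&L
LTV under 70%: Coastal S&L 36/38 = 94.7%, Lender B 33/39 = 84.6% → Coastal S&L
LTV 70–85%: Coastal S&L 19/33 = 57.6%, Lender B 23/38 = 60.5% → Lender B
Overall: Coastal S&L 61/103 = 59.2%, Lender B 61/114 = 53.5% → Coastal S&L
(Neither sweeps every loan-to-value group, but Coastal S&L has the higher pooled rate.)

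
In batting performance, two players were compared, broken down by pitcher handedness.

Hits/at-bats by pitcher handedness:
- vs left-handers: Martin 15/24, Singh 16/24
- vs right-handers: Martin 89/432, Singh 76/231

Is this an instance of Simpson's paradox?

No

Vs left-handers: Martin 15/24 = 62.5%, Singh 16/24 = 66.7% → Singh
Vs right-handers: Martin 89/432 = 20.6%, Singh 76/231 = 32.9% → Singh
Overall: Martin 104/456 = 22.8%, Singh 92/255 = 36.1% → Singh
Singh wins overall and in every pitcher group — no reversal.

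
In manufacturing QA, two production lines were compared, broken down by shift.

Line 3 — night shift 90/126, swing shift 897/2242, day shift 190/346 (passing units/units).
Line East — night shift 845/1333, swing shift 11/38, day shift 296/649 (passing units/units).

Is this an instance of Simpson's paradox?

Yes

Night shift: Line 3 90/126 = 71.4%, Line East 845/1333 = 63.4% → Line 3
Swing shift: Line 3 897/2242 = 40.0%, Line East 11/38 = 28.9% → Line 3
Day shift: Line 3 190/346 = 54.9%, Line East 296/649 = 45.6% → Line 3
Overall: Line 3 1177/2714 = 43.4%, Line East 1152/2020 = 57.0% → Line East
Line 3 wins each shift group but Line East wins overall — the comparison reverses. Line 3's units skew toward swing shift, which has a lower base rate.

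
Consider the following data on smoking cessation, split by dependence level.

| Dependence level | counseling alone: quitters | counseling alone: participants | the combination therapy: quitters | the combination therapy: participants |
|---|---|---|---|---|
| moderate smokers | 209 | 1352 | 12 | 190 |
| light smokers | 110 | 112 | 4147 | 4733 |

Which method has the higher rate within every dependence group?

Moderate smokers: counseling alone 209/1352 = 15.5%, the combination therapy 12/190 = 6.3% → counseling alone
Light smokers: counseling alone 110/112 = 98.2%, the combination therapy 4147/4733 = 87.6% → counseling alone
Counseling alone has the higher rate in both groups.

counseling alone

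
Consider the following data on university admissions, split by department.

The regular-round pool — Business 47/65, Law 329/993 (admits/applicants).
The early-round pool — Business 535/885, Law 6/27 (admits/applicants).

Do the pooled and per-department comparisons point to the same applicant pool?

Business: the regular-round pool 47/65 = 72.3%, the early-round pool 535/885 = 60.5% → the regular-round pool
Law: the regular-round pool 329/993 = 33.1%, the early-round pool 6/27 = 22.2% → the regular-round pool
Overall: the regular-round pool 376/1058 = 35.5%, the early-round pool 541/912 = 59.3% → the early-round pool
The regular-round pool wins each department group but the early-round pool wins overall — the comparison reverses. The regular-round pool's applicants skew toward Law, which has a lower base rate.

No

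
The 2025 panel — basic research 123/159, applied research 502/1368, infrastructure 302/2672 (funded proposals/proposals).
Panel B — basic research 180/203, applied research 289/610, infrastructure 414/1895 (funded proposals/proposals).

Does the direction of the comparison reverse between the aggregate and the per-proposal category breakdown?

Basic research: the 2025 panel 123/159 = 77.4%, Panel B 180/203 = 88.7% → Panel B
Applied research: the 2025 panel 502/1368 = 36.7%, Panel B 289/610 = 47.4% → Panel B
Infrastructure: the 2025 panel 302/2672 = 11.3%, Panel B 414/1895 = 21.8% → Panel B
Overall: the 2025 panel 927/4199 = 22.1%, Panel B 883/2708 = 32.6% → Panel B
Panel B wins overall and in every proposal group — no reversal.

No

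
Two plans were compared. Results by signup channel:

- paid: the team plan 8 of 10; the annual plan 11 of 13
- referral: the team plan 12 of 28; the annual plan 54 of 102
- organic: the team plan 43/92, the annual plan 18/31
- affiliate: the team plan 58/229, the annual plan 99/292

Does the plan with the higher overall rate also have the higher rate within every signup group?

Paid: the team plan 8/10 = 80.0%, the annual plan 11/13 = 84.6% → the annual plan
Referral: the team plan 12/28 = 42.9%, the annual plan 54/102 = 52.9% → the annual plan
Organic: the team plan 43/92 = 46.7%, the annual plan 18/31 = 58.1% → the annual plan
Affiliate: the team plan 58/229 = 25.3%, the annual plan 99/292 = 33.9% → the annual plan
Overall: the team plan 121/359 = 33.7%, the annual plan 182/438 = 41.6% → the annual plan
The annual plan wins overall and in every signup group — no reversal.

Yes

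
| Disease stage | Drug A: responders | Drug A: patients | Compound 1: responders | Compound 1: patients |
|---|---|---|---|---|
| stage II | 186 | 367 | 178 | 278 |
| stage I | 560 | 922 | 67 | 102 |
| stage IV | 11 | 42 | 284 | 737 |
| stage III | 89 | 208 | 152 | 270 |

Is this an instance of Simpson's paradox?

Yes

Stage II: Drug A 186/367 = 50.7%, Compound 1 178/278 = 64.0% → Compound 1
Stage I: Drug A 560/922 = 60.7%, Compound 1 67/102 = 65.7% → Compound 1
Stage IV: Drug A 11/42 = 26.2%, Compound 1 284/737 = 38.5% → Compound 1
Stage III: Drug A 89/208 = 42.8%, Compound 1 152/270 = 56.3% → Compound 1
Overall: Drug A 846/1539 = 55.0%, Compound 1 681/1387 = 49.1% → Drug A
Compound 1 wins each disease group but Drug A wins overall — the comparison reverses. Compound 1's patients skew toward stage IV, which has a lower base rate.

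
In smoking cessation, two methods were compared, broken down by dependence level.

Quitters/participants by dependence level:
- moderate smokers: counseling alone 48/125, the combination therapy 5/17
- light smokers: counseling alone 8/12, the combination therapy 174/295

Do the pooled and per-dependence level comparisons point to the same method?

No

Moderate smokers: counseling alone 48/125 = 38.4%, the combination therapy 5/17 = 29.4% → counseling alone
Light smokers: counseling alone 8/12 = 66.7%, the combination therapy 174/295 = 59.0% → counseling alone
Overall: counseling alone 56/137 = 40.9%, the combination therapy 179/312 = 57.4% → the combination therapy
Counseling alone wins each dependence group but the combination therapy wins overall — the comparison reverses. Counseling alone's participants skew toward moderate smokers, which has a lower base rate.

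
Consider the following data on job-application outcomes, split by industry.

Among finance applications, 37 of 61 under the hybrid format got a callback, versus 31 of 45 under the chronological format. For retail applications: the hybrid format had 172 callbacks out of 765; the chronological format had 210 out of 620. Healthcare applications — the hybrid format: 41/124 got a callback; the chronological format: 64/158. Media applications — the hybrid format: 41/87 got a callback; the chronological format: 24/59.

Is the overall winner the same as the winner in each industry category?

Finance: the hybrid format 37/61 = 60.7%, the chronological format 31/45 = 68.9% → the chronological format
Retail: the hybrid format 172/765 = 22.5%, the chronological format 210/620 = 33.9% → the chronological format
Healthcare: the hybrid format 41/124 = 33.1%, the chronological format 64/158 = 40.5% → the chronological format
Media: the hybrid format 41/87 = 47.1%, the chronological format 24/59 = 40.7% → the hybrid format
Overall: the hybrid format 291/1037 = 28.1%, the chronological format 329/882 = 37.3% → the chronological format
Neither sweeps: the hybrid format wins 1 of 4 groups, the chronological format wins 3. The chronological format wins overall but not every group — no Simpson reversal.

No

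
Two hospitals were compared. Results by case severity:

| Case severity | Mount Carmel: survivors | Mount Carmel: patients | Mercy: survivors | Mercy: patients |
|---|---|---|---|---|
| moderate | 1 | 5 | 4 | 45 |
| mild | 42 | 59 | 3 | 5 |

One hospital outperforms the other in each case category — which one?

Mount Carmel

Moderate: Mount Carmel 1/5 = 20.0%, Mercy 4/45 = 8.9% → Mount Carmel
Mild: Mount Carmel 42/59 = 71.2%, Mercy 3/5 = 60.0% → Mount Carmel
Mount Carmel has the higher rate in both groups.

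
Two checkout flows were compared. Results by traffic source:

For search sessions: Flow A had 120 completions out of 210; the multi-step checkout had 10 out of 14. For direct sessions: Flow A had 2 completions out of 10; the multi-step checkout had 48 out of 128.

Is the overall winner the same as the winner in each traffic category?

Search: Flow A 120/210 = 57.1%, the multi-step checkout 10/14 = 71.4% → the multi-step checkout
Direct: Flow A 2/10 = 20.0%, the multi-step checkout 48/128 = 37.5% → the multi-step checkout
Overall: Flow A 122/220 = 55.5%, the multi-step checkout 58/142 = 40.8% → Flow A
The multi-step checkout wins each traffic group but Flow A wins overall — the comparison reverses. The multi-step checkout's sessions skew toward direct, which has a lower base rate.

No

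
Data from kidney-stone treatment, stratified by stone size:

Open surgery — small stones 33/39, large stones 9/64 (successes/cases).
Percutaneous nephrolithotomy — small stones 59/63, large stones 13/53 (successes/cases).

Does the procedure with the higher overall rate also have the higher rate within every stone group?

Yes

Small stones: open surgery 33/39 = 84.6%, percutaneous nephrolithotomy 59/63 = 93.7% → percutaneous nephrolithotomy
Large stones: open surgery 9/64 = 14.1%, percutaneous nephrolithotomy 13/53 = 24.5% → percutaneous nephrolithotomy
Overall: open surgery 42/103 = 40.8%, percutaneous nephrolithotomy 72/116 = 62.1% → percutaneous nephrolithotomy
Percutaneous nephrolithotomy wins overall and in every stone group — no reversal.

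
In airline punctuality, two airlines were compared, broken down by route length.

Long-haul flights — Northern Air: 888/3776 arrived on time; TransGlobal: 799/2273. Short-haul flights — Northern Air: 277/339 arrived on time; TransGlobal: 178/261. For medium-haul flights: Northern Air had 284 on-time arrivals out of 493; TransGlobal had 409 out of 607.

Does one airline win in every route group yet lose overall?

No

Long-haul: Northern Air 888/3776 = 23.5%, TransGlobal 799/2273 = 35.2% → TransGlobal
Short-haul: Northern Air 277/339 = 81.7%, TransGlobal 178/261 = 68.2% → Northern Air
Medium-haul: Northern Air 284/493 = 57.6%, TransGlobal 409/607 = 67.4% → TransGlobal
Overall: Northern Air 1449/4608 = 31.4%, TransGlobal 1386/3141 = 44.1% → TransGlobal
Neither sweeps: Northern Air wins 1 of 3 groups, TransGlobal wins 2. TransGlobal wins overall but not every group — no Simpson reversal.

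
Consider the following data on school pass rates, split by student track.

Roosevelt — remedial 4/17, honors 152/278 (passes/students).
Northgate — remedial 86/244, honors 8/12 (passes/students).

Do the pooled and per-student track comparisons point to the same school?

No

Remedial: Roosevelt 4/17 = 23.5%, Northgate 86/244 = 35.2% → Northgate
Honors: Roosevelt 152/278 = 54.7%, Northgate 8/12 = 66.7% → Northgate
Overall: Roosevelt 156/295 = 52.9%, Northgate 94/256 = 36.7% → Roosevelt
Northgate wins each student group but Roosevelt wins overall — the comparison reverses. Northgate's students skew toward remedial, which has a lower base rate.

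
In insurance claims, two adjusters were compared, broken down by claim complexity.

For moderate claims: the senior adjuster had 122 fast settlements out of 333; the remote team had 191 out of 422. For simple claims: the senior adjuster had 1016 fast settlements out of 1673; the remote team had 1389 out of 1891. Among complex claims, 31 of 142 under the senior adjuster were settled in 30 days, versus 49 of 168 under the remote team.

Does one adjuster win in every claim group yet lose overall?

Moderate: the senior adjuster 122/333 = 36.6%, the remote team 191/422 = 45.3% → the remote team
Simple: the senior adjuster 1016/1673 = 60.7%, the remote team 1389/1891 = 73.5% → the remote team
Complex: the senior adjuster 31/142 = 21.8%, the remote team 49/168 = 29.2% → the remote team
Overall: the senior adjuster 1169/2148 = 54.4%, the remote team 1629/2481 = 65.7% → the remote team
The remote team wins overall and in every claim group — no reversal.

No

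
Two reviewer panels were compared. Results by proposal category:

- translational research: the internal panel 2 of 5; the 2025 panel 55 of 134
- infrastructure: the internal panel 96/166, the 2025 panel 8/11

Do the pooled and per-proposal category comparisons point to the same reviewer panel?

Translational research: the internal panel 2/5 = 40.0%, the 2025 panel 55/134 = 41.0% → the 2025 panel
Infrastructure: the internal panel 96/166 = 57.8%, the 2025 panel 8/11 = 72.7% → the 2025 panel
Overall: the internal panel 98/171 = 57.3%, the 2025 panel 63/145 = 43.4% → the internal panel
The 2025 panel wins each proposal group but the internal panel wins overall — the comparison reverses. The 2025 panel's proposals skew toward translational research, which has a lower base rate.

No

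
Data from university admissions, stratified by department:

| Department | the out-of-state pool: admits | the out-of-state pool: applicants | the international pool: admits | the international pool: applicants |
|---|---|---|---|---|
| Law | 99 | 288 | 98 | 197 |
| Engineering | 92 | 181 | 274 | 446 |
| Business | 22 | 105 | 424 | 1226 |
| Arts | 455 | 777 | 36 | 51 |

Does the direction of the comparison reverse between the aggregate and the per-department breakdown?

Law: the out-of-state pool 99/288 = 34.4%, the international pool 98/197 = 49.7% → the international pool
Engineering: the out-of-state pool 92/181 = 50.8%, the international pool 274/446 = 61.4% → the international pool
Business: the out-of-state pool 22/105 = 21.0%, the international pool 424/1226 = 34.6% → the international pool
Arts: the out-of-state pool 455/777 = 58.6%, the international pool 36/51 = 70.6% → the international pool
Overall: the out-of-state pool 668/1351 = 49.4%, the international pool 832/1920 = 43.3% → the out-of-state pool
The international pool wins each department group but the out-of-state pool wins overall — the comparison reverses. The international pool's applicants skew toward Business, which has a lower base rate.

Yes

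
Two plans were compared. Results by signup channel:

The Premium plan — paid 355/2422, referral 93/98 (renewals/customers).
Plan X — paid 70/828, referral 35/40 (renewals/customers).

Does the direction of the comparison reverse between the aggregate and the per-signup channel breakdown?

Paid: the Premium plan 355/2422 = 14.7%, Plan X 70/828 = 8.5% → the Premium plan
Referral: the Premium plan 93/98 = 94.9%, Plan X 35/40 = 87.5% → the Premium plan
Overall: the Premium plan 448/2520 = 17.8%, Plan X 105/868 = 12.1% → the Premium plan
The Premium plan wins overall and in every signup group — no reversal.

No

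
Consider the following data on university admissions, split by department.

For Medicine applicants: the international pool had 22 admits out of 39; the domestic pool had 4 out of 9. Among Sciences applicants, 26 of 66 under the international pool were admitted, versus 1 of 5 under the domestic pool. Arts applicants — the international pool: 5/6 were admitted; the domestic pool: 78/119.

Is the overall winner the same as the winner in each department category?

No

Medicine: the international pool 22/39 = 56.4%, the domestic pool 4/9 = 44.4% → the international pool
Sciences: the international pool 26/66 = 39.4%, the domestic pool 1/5 = 20.0% → the international pool
Arts: the international pool 5/6 = 83.3%, the domestic pool 78/119 = 65.5% → the international pool
Overall: the international pool 53/111 = 47.7%, the domestic pool 83/133 = 62.4% → the domestic pool
The international pool wins each department group but the domestic pool wins overall — the comparison reverses. The international pool's applicants skew toward Sciences, which has a lower base rate.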